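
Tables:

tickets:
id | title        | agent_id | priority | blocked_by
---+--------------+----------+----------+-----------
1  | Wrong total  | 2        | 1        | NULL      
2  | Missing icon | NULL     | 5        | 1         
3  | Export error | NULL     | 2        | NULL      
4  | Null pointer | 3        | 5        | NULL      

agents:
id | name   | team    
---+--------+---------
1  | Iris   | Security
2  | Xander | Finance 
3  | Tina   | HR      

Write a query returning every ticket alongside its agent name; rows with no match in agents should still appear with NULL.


LEFT JOIN keeps every row from tickets (the left table); where agent_id has no match in agents, the agent columns become NULL. Walk through each ticket:
  - ticket 1 (Wrong total): agent_id=2 -> matches Xander
  - ticket 2 (Missing icon): agent_id=NULL, no match -> kept with NULL
  - ticket 3 (Export error): agent_id=NULL, no match -> kept with NULL
  - ticket 4 (Null pointer): agent_id=3 -> matches Tina
All 4 rows appear; 2 have NULL agent.

SQL:
SELECT a.title, b.name AS agent
FROM tickets a
LEFT JOIN agents b ON a.agent_id = b.id

Result:
title        | agent 
-------------+-------
Wrong total  | Xander
Missing icon | NULL  
Export error | NULL  
Null pointer | Tina  


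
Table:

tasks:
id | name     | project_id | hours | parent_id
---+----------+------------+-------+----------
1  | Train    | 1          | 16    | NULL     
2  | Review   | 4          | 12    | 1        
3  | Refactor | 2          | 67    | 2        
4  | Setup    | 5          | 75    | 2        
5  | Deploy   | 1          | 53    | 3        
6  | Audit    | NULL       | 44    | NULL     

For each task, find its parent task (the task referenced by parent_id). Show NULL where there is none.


This is a self-join: tasks is joined to a second copy of itself, matching each row's parent_id to another row's id. Use LEFT JOIN so rows with parent_id=NULL are kept.
  - task 1 (Train): parent_id=NULL -> NULL
  - task 2 (Review): parent_id=1 -> Train
  - task 3 (Refactor): parent_id=2 -> Review
  - task 4 (Setup): parent_id=2 -> Review
  - task 5 (Deploy): parent_id=3 -> Refactor
  - task 6 (Audit): parent_id=NULL -> NULL

SQL:
SELECT a.name AS item, b.name AS parent
FROM tasks a
LEFT JOIN tasks b ON a.parent_id = b.id

Result:
item     | parent  
---------+---------
Train    | NULL    
Review   | Train   
Refactor | Review  
Setup    | Review  
Deploy   | Refactor
Audit    | NULL    


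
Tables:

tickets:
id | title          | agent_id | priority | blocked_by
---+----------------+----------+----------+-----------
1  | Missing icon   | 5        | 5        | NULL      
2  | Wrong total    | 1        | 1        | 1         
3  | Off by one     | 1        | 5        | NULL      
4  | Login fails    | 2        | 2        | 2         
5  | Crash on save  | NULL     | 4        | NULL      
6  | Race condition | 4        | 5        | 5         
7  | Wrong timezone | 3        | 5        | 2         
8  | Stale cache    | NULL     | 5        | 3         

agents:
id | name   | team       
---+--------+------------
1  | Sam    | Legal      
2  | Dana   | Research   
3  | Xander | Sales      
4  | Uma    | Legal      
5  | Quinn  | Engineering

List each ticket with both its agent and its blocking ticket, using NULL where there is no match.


Two LEFT JOINs from the same base table tickets: one to agents via agent_id, one to tickets itself via blocked_by. Both are LEFT so every ticket is preserved.
Match against agents:
  - ticket 1 (Missing icon): agent_id=5 -> matches Quinn
  - ticket 2 (Wrong total): agent_id=1 -> matches Sam
  - ticket 3 (Off by one): agent_id=1 -> matches Sam
  - ticket 4 (Login fails): agent_id=2 -> matches Dana
  - ticket 5 (Crash on save): agent_id=NULL, no match -> kept with NULL
  - ticket 6 (Race condition): agent_id=4 -> matches Uma
  - ticket 7 (Wrong timezone): agent_id=3 -> matches Xander
  - ticket 8 (Stale cache): agent_id=NULL, no match -> kept with NULL
Match against tickets (self):
  - ticket 1 (Missing icon): blocked_by=NULL -> NULL
  - ticket 2 (Wrong total): blocked_by=1 -> Missing icon
  - ticket 3 (Off by one): blocked_by=NULL -> NULL
  - ticket 4 (Login fails): blocked_by=2 -> Wrong total
  - ticket 5 (Crash on save): blocked_by=NULL -> NULL
  - ticket 6 (Race condition): blocked_by=5 -> Crash on save
  - ticket 7 (Wrong timezone): blocked_by=2 -> Wrong total
  - ticket 8 (Stale cache): blocked_by=3 -> Off by one

SQL:
SELECT a.title, b.name AS agent, c.title AS blocked_by
FROM tickets a
LEFT JOIN agents b ON a.agent_id = b.id
LEFT JOIN tickets c ON a.blocked_by = c.id

Result:
title          | agent  | blocked_by   
---------------+--------+--------------
Missing icon   | Quinn  | NULL         
Wrong total    | Sam    | Missing icon 
Off by one     | Sam    | NULL         
Login fails    | Dana   | Wrong total  
Crash on save  | NULL   | NULL         
Race condition | Uma    | Crash on save
Wrong timezone | Xander | Wrong total  
Stale cache    | NULL   | Off by one   


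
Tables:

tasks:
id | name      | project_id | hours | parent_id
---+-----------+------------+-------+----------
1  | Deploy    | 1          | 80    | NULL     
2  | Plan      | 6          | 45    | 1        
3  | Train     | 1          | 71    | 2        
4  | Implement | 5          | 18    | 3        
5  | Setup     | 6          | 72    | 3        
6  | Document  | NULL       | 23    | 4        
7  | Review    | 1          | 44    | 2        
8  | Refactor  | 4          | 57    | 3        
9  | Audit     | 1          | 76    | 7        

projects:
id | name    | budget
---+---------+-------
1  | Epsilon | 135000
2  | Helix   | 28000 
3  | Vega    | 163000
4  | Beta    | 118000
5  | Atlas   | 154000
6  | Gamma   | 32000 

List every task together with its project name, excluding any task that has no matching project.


INNER JOIN keeps only tasks rows whose project_id matches an id in projects. Walk through each task:
  - task 1 (Deploy): project_id=1 -> matches Epsilon
  - task 2 (Plan): project_id=6 -> matches Gamma
  - task 3 (Train): project_id=1 -> matches Epsilon
  - task 4 (Implement): project_id=5 -> matches Atlas
  - task 5 (Setup): project_id=6 -> matches Gamma
  - task 6 (Document): project_id=NULL, no match -> dropped
  - task 7 (Review): project_id=1 -> matches Epsilon
  - task 8 (Refactor): project_id=4 -> matches Beta
  - task 9 (Audit): project_id=1 -> matches Epsilon
So 1 of 9 rows is dropped.

SQL:
SELECT a.name, b.name AS project
FROM tasks a
INNER JOIN projects b ON a.project_id = b.id

Result:
name      | project
----------+--------
Deploy    | Epsilon
Plan      | Gamma  
Train     | Epsilon
Implement | Atlas  
Setup     | Gamma  
Review    | Epsilon
Refactor  | Beta   
Audit     | Epsilon


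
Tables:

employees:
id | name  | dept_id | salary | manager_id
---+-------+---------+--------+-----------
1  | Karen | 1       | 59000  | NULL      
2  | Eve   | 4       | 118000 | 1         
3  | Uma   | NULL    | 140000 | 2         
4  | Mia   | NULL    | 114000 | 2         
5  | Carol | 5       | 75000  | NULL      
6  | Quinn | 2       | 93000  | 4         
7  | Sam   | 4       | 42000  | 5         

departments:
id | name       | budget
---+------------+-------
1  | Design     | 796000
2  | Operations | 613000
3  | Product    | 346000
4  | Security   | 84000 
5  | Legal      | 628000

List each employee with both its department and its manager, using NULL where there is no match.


Two LEFT JOINs from the same base table employees: one to departments via dept_id, one to employees itself via manager_id. Both are LEFT so every employee is preserved.
Match against departments:
  - employee 1 (Karen): dept_id=1 -> matches Design
  - employee 2 (Eve): dept_id=4 -> matches Security
  - employee 3 (Uma): dept_id=NULL, no match -> kept with NULL
  - employee 4 (Mia): dept_id=NULL, no match -> kept with NULL
  - employee 5 (Carol): dept_id=5 -> matches Legal
  - employee 6 (Quinn): dept_id=2 -> matches Operations
  - employee 7 (Sam): dept_id=4 -> matches Security
Match against employees (self):
  - employee 1 (Karen): manager_id=NULL -> NULL
  - employee 2 (Eve): manager_id=1 -> Karen
  - employee 3 (Uma): manager_id=2 -> Eve
  - employee 4 (Mia): manager_id=2 -> Eve
  - employee 5 (Carol): manager_id=NULL -> NULL
  - employee 6 (Quinn): manager_id=4 -> Mia
  - employee 7 (Sam): manager_id=5 -> Carol

SQL:
SELECT a.name, b.name AS department, c.name AS manager
FROM employees a
LEFT JOIN departments b ON a.dept_id = b.id
LEFT JOIN employees c ON a.manager_id = c.id

Result:
name  | department | manager
------+------------+--------
Karen | Design     | NULL   
Eve   | Security   | Karen  
Uma   | NULL       | Eve    
Mia   | NULL       | Eve    
Carol | Legal      | NULL   
Quinn | Operations | Mia    
Sam   | Security   | Carol  


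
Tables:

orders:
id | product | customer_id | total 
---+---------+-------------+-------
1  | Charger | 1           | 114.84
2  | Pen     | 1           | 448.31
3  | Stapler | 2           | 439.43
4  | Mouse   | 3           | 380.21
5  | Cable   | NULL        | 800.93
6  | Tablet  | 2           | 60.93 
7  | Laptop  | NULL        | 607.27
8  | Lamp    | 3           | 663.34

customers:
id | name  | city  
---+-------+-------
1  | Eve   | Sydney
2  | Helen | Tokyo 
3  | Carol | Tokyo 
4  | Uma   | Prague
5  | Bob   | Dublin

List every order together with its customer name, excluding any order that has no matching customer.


INNER JOIN keeps only orders rows whose customer_id matches an id in customers. Walk through each order:
  - order 1 (Charger): customer_id=1 -> matches Eve
  - order 2 (Pen): customer_id=1 -> matches Eve
  - order 3 (Stapler): customer_id=2 -> matches Helen
  - order 4 (Mouse): customer_id=3 -> matches Carol
  - order 5 (Cable): customer_id=NULL, no match -> dropped
  - order 6 (Tablet): customer_id=2 -> matches Helen
  - order 7 (Laptop): customer_id=NULL, no match -> dropped
  - order 8 (Lamp): customer_id=3 -> matches Carol
So 2 of 8 rows are dropped.

SQL:
SELECT a.product, b.name AS customer
FROM orders a
INNER JOIN customers b ON a.customer_id = b.id

Result:
product | customer
--------+---------
Charger | Eve     
Pen     | Eve     
Stapler | Helen   
Mouse   | Carol   
Tablet  | Helen   
Lamp    | Carol   


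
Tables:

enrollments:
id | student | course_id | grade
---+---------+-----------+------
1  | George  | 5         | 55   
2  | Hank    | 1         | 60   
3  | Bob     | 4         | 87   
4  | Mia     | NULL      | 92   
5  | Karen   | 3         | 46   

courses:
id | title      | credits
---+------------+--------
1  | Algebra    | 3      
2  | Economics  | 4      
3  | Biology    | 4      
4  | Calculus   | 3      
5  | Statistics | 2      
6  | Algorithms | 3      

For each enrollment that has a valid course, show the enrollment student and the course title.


INNER JOIN keeps only enrollments rows whose course_id matches an id in courses. Walk through each enrollment:
  - enrollment 1 (George): course_id=5 -> matches Statistics
  - enrollment 2 (Hank): course_id=1 -> matches Algebra
  - enrollment 3 (Bob): course_id=4 -> matches Calculus
  - enrollment 4 (Mia): course_id=NULL, no match -> dropped
  - enrollment 5 (Karen): course_id=3 -> matches Biology
So 1 of 5 rows is dropped.

SQL:
SELECT a.student, b.title AS course
FROM enrollments a
INNER JOIN courses b ON a.course_id = b.id

Result:
student | course    
--------+-----------
George  | Statistics
Hank    | Algebra   
Bob     | Calculus  
Karen   | Biology   


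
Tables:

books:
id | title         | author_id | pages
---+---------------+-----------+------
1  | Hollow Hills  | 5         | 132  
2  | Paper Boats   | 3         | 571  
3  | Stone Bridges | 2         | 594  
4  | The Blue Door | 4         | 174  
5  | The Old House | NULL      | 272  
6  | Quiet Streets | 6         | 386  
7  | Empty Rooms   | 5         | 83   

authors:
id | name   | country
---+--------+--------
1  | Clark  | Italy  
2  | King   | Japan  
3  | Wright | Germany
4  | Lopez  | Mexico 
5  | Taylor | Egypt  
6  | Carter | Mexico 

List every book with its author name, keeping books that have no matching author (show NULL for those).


LEFT JOIN keeps every row from books (the left table); where author_id has no match in authors, the author columns become NULL. Walk through each book:
  - book 1 (Hollow Hills): author_id=5 -> matches Taylor
  - book 2 (Paper Boats): author_id=3 -> matches Wright
  - book 3 (Stone Bridges): author_id=2 -> matches King
  - book 4 (The Blue Door): author_id=4 -> matches Lopez
  - book 5 (The Old House): author_id=NULL, no match -> kept with NULL
  - book 6 (Quiet Streets): author_id=6 -> matches Carter
  - book 7 (Empty Rooms): author_id=5 -> matches Taylor
All 7 rows appear; 1 has NULL author.

SQL:
SELECT a.title, b.name AS author
FROM books a
LEFT JOIN authors b ON a.author_id = b.id

Result:
title         | author
--------------+-------
Hollow Hills  | Taylor
Paper Boats   | Wright
Stone Bridges | King  
The Blue Door | Lopez 
The Old House | NULL  
Quiet Streets | Carter
Empty Rooms   | Taylor


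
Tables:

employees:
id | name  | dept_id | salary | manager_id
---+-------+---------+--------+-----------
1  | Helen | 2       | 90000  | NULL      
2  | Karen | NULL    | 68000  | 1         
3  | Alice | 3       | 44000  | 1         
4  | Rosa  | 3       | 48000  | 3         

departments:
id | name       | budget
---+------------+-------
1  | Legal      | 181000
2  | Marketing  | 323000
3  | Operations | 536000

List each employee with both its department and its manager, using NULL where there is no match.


Two LEFT JOINs from the same base table employees: one to departments via dept_id, one to employees itself via manager_id. Both are LEFT so every employee is preserved.
Match against departments:
  - employee 1 (Helen): dept_id=2 -> matches Marketing
  - employee 2 (Karen): dept_id=NULL, no match -> kept with NULL
  - employee 3 (Alice): dept_id=3 -> matches Operations
  - employee 4 (Rosa): dept_id=3 -> matches Operations
Match against employees (self):
  - employee 1 (Helen): manager_id=NULL -> NULL
  - employee 2 (Karen): manager_id=1 -> Helen
  - employee 3 (Alice): manager_id=1 -> Helen
  - employee 4 (Rosa): manager_id=3 -> Alice

SQL:
SELECT a.name, b.name AS department, c.name AS manager
FROM employees a
LEFT JOIN departments b ON a.dept_id = b.id
LEFT JOIN employees c ON a.manager_id = c.id

Result:
name  | department | manager
------+------------+--------
Helen | Marketing  | NULL   
Karen | NULL       | Helen  
Alice | Operations | Helen  
Rosa  | Operations | Alice  


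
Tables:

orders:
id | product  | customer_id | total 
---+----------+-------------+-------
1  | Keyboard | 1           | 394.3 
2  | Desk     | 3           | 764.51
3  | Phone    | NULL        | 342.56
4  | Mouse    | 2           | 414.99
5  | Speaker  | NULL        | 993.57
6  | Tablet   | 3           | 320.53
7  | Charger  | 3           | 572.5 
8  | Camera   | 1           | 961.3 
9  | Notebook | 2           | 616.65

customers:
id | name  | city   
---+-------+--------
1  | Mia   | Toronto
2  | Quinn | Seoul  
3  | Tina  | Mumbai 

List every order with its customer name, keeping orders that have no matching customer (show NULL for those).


LEFT JOIN keeps every row from orders (the left table); where customer_id has no match in customers, the customer columns become NULL. Walk through each order:
  - order 1 (Keyboard): customer_id=1 -> matches Mia
  - order 2 (Desk): customer_id=3 -> matches Tina
  - order 3 (Phone): customer_id=NULL, no match -> kept with NULL
  - order 4 (Mouse): customer_id=2 -> matches Quinn
  - order 5 (Speaker): customer_id=NULL, no match -> kept with NULL
  - order 6 (Tablet): customer_id=3 -> matches Tina
  - order 7 (Charger): customer_id=3 -> matches Tina
  - order 8 (Camera): customer_id=1 -> matches Mia
  - order 9 (Notebook): customer_id=2 -> matches Quinn
All 9 rows appear; 2 have NULL customer.

SQL:
SELECT a.product, b.name AS customer
FROM orders a
LEFT JOIN customers b ON a.customer_id = b.id

Result:
product  | customer
---------+---------
Keyboard | Mia     
Desk     | Tina    
Phone    | NULL    
Mouse    | Quinn   
Speaker  | NULL    
Tablet   | Tina    
Charger  | Tina    
Camera   | Mia     
Notebook | Quinn   


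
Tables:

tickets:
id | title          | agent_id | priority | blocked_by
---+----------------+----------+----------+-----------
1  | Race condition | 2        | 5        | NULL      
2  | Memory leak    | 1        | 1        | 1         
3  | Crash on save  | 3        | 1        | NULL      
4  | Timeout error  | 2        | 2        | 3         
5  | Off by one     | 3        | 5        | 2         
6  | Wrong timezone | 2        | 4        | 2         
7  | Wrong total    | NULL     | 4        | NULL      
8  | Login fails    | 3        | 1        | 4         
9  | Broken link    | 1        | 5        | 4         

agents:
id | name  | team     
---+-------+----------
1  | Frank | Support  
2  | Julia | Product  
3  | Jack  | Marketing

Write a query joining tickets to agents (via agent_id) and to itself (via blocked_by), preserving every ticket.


Two LEFT JOINs from the same base table tickets: one to agents via agent_id, one to tickets itself via blocked_by. Both are LEFT so every ticket is preserved.
Match against agents:
  - ticket 1 (Race condition): agent_id=2 -> matches Julia
  - ticket 2 (Memory leak): agent_id=1 -> matches Frank
  - ticket 3 (Crash on save): agent_id=3 -> matches Jack
  - ticket 4 (Timeout error): agent_id=2 -> matches Julia
  - ticket 5 (Off by one): agent_id=3 -> matches Jack
  - ticket 6 (Wrong timezone): agent_id=2 -> matches Julia
  - ticket 7 (Wrong total): agent_id=NULL, no match -> kept with NULL
  - ticket 8 (Login fails): agent_id=3 -> matches Jack
  - ticket 9 (Broken link): agent_id=1 -> matches Frank
Match against tickets (self):
  - ticket 1 (Race condition): blocked_by=NULL -> NULL
  - ticket 2 (Memory leak): blocked_by=1 -> Race condition
  - ticket 3 (Crash on save): blocked_by=NULL -> NULL
  - ticket 4 (Timeout error): blocked_by=3 -> Crash on save
  - ticket 5 (Off by one): blocked_by=2 -> Memory leak
  - ticket 6 (Wrong timezone): blocked_by=2 -> Memory leak
  - ticket 7 (Wrong total): blocked_by=NULL -> NULL
  - ticket 8 (Login fails): blocked_by=4 -> Timeout error
  - ticket 9 (Broken link): blocked_by=4 -> Timeout error

SQL:
SELECT a.title, b.name AS agent, c.title AS blocked_by
FROM tickets a
LEFT JOIN agents b ON a.agent_id = b.id
LEFT JOIN tickets c ON a.blocked_by = c.id

Result:
title          | agent | blocked_by    
---------------+-------+---------------
Race condition | Julia | NULL          
Memory leak    | Frank | Race condition
Crash on save  | Jack  | NULL          
Timeout error  | Julia | Crash on save 
Off by one     | Jack  | Memory leak   
Wrong timezone | Julia | Memory leak   
Wrong total    | NULL  | NULL          
Login fails    | Jack  | Timeout error 
Broken link    | Frank | Timeout error 


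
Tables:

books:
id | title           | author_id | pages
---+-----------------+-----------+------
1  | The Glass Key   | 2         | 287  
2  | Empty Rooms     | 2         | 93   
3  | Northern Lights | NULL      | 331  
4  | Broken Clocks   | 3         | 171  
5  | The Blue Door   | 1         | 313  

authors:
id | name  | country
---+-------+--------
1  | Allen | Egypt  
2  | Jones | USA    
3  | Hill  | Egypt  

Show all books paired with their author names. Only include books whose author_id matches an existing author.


INNER JOIN keeps only books rows whose author_id matches an id in authors. Walk through each book:
  - book 1 (The Glass Key): author_id=2 -> matches Jones
  - book 2 (Empty Rooms): author_id=2 -> matches Jones
  - book 3 (Northern Lights): author_id=NULL, no match -> dropped
  - book 4 (Broken Clocks): author_id=3 -> matches Hill
  - book 5 (The Blue Door): author_id=1 -> matches Allen
So 1 of 5 rows is dropped.

SQL:
SELECT a.title, b.name AS author
FROM books a
INNER JOIN authors b ON a.author_id = b.id

Result:
title         | author
--------------+-------
The Glass Key | Jones 
Empty Rooms   | Jones 
Broken Clocks | Hill  
The Blue Door | Allen 


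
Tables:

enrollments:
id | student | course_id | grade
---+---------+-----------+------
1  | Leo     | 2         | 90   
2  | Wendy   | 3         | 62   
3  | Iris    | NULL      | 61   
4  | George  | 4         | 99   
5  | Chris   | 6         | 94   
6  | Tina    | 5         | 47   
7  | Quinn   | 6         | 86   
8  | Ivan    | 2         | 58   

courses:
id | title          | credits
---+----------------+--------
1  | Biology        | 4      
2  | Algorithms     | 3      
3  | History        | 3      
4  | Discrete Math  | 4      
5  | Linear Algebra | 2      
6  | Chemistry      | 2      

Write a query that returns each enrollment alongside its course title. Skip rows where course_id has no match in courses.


INNER JOIN keeps only enrollments rows whose course_id matches an id in courses. Walk through each enrollment:
  - enrollment 1 (Leo): course_id=2 -> matches Algorithms
  - enrollment 2 (Wendy): course_id=3 -> matches History
  - enrollment 3 (Iris): course_id=NULL, no match -> dropped
  - enrollment 4 (George): course_id=4 -> matches Discrete Math
  - enrollment 5 (Chris): course_id=6 -> matches Chemistry
  - enrollment 6 (Tina): course_id=5 -> matches Linear Algebra
  - enrollment 7 (Quinn): course_id=6 -> matches Chemistry
  - enrollment 8 (Ivan): course_id=2 -> matches Algorithms
So 1 of 8 rows is dropped.

SQL:
SELECT a.student, b.title AS course
FROM enrollments a
INNER JOIN courses b ON a.course_id = b.id

Result:
student | course        
--------+---------------
Leo     | Algorithms    
Wendy   | History       
George  | Discrete Math 
Chris   | Chemistry     
Tina    | Linear Algebra
Quinn   | Chemistry     
Ivan    | Algorithms    


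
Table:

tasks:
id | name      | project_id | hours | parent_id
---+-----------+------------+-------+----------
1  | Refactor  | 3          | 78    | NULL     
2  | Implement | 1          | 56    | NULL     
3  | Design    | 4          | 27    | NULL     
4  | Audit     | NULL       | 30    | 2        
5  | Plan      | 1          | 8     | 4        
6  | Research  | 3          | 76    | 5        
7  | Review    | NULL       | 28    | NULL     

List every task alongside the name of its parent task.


This is a self-join: tasks is joined to a second copy of itself, matching each row's parent_id to another row's id. Use LEFT JOIN so rows with parent_id=NULL are kept.
  - task 1 (Refactor): parent_id=NULL -> NULL
  - task 2 (Implement): parent_id=NULL -> NULL
  - task 3 (Design): parent_id=NULL -> NULL
  - task 4 (Audit): parent_id=2 -> Implement
  - task 5 (Plan): parent_id=4 -> Audit
  - task 6 (Research): parent_id=5 -> Plan
  - task 7 (Review): parent_id=NULL -> NULL

SQL:
SELECT a.name AS item, b.name AS parent
FROM tasks a
LEFT JOIN tasks b ON a.parent_id = b.id

Result:
item      | parent   
----------+----------
Refactor  | NULL     
Implement | NULL     
Design    | NULL     
Audit     | Implement
Plan      | Audit    
Research  | Plan     
Review    | NULL     


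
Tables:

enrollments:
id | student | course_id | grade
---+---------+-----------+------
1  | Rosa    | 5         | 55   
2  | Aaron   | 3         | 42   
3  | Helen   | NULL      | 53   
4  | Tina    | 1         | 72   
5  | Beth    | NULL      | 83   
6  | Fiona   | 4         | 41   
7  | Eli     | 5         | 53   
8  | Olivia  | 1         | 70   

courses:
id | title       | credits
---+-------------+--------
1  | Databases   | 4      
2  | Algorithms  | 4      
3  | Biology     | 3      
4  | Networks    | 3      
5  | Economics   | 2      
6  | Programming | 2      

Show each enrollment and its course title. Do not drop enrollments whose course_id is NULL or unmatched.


LEFT JOIN keeps every row from enrollments (the left table); where course_id has no match in courses, the course columns become NULL. Walk through each enrollment:
  - enrollment 1 (Rosa): course_id=5 -> matches Economics
  - enrollment 2 (Aaron): course_id=3 -> matches Biology
  - enrollment 3 (Helen): course_id=NULL, no match -> kept with NULL
  - enrollment 4 (Tina): course_id=1 -> matches Databases
  - enrollment 5 (Beth): course_id=NULL, no match -> kept with NULL
  - enrollment 6 (Fiona): course_id=4 -> matches Networks
  - enrollment 7 (Eli): course_id=5 -> matches Economics
  - enrollment 8 (Olivia): course_id=1 -> matches Databases
All 8 rows appear; 2 have NULL course.

SQL:
SELECT a.student, b.title AS course
FROM enrollments a
LEFT JOIN courses b ON a.course_id = b.id

Result:
student | course   
--------+----------
Rosa    | Economics
Aaron   | Biology  
Helen   | NULL     
Tina    | Databases
Beth    | NULL     
Fiona   | Networks 
Eli     | Economics
Olivia  | Databases


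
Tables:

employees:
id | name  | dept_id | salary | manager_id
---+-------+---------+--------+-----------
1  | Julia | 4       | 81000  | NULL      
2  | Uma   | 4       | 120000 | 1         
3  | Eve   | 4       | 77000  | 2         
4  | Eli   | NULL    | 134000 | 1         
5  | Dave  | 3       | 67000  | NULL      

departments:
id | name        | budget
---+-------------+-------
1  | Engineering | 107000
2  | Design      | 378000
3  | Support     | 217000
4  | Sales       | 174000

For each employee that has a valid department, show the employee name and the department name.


INNER JOIN keeps only employees rows whose dept_id matches an id in departments. Walk through each employee:
  - employee 1 (Julia): dept_id=4 -> matches Sales
  - employee 2 (Uma): dept_id=4 -> matches Sales
  - employee 3 (Eve): dept_id=4 -> matches Sales
  - employee 4 (Eli): dept_id=NULL, no match -> dropped
  - employee 5 (Dave): dept_id=3 -> matches Support
So 1 of 5 rows is dropped.

SQL:
SELECT a.name, b.name AS department
FROM employees a
INNER JOIN departments b ON a.dept_id = b.id

Result:
name  | department
------+-----------
Julia | Sales     
Uma   | Sales     
Eve   | Sales     
Dave  | Support   


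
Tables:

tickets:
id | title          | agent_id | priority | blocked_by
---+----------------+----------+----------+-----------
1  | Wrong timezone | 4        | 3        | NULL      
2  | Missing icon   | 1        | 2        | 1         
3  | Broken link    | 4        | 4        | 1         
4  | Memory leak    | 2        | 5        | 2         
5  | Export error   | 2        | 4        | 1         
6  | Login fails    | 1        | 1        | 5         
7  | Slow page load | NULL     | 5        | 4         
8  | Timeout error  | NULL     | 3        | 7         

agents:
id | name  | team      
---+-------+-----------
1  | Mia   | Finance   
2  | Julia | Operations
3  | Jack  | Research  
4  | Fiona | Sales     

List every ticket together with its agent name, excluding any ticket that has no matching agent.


INNER JOIN keeps only tickets rows whose agent_id matches an id in agents. Walk through each ticket:
  - ticket 1 (Wrong timezone): agent_id=4 -> matches Fiona
  - ticket 2 (Missing icon): agent_id=1 -> matches Mia
  - ticket 3 (Broken link): agent_id=4 -> matches Fiona
  - ticket 4 (Memory leak): agent_id=2 -> matches Julia
  - ticket 5 (Export error): agent_id=2 -> matches Julia
  - ticket 6 (Login fails): agent_id=1 -> matches Mia
  - ticket 7 (Slow page load): agent_id=NULL, no match -> dropped
  - ticket 8 (Timeout error): agent_id=NULL, no match -> dropped
So 2 of 8 rows are dropped.

SQL:
SELECT a.title, b.name AS agent
FROM tickets a
INNER JOIN agents b ON a.agent_id = b.id

Result:
title          | agent
---------------+------
Wrong timezone | Fiona
Missing icon   | Mia  
Broken link    | Fiona
Memory leak    | Julia
Export error   | Julia
Login fails    | Mia  


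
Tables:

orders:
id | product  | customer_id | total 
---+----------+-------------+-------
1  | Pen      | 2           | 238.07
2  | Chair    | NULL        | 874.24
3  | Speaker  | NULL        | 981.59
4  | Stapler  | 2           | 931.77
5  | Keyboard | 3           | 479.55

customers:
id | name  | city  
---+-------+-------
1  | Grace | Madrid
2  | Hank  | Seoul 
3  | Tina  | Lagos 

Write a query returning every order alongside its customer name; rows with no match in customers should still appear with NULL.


LEFT JOIN keeps every row from orders (the left table); where customer_id has no match in customers, the customer columns become NULL. Walk through each order:
  - order 1 (Pen): customer_id=2 -> matches Hank
  - order 2 (Chair): customer_id=NULL, no match -> kept with NULL
  - order 3 (Speaker): customer_id=NULL, no match -> kept with NULL
  - order 4 (Stapler): customer_id=2 -> matches Hank
  - order 5 (Keyboard): customer_id=3 -> matches Tina
All 5 rows appear; 2 have NULL customer.

SQL:
SELECT a.product, b.name AS customer
FROM orders a
LEFT JOIN customers b ON a.customer_id = b.id

Result:
product  | customer
---------+---------
Pen      | Hank    
Chair    | NULL    
Speaker  | NULL    
Stapler  | Hank    
Keyboard | Tina    


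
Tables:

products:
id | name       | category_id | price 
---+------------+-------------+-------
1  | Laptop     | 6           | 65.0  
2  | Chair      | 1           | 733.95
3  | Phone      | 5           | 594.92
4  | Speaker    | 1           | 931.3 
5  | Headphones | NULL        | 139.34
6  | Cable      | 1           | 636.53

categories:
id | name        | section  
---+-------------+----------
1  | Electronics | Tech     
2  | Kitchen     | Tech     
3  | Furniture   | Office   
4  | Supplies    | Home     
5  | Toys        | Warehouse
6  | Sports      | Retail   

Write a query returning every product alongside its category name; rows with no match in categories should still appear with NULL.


LEFT JOIN keeps every row from products (the left table); where category_id has no match in categories, the category columns become NULL. Walk through each product:
  - product 1 (Laptop): category_id=6 -> matches Sports
  - product 2 (Chair): category_id=1 -> matches Electronics
  - product 3 (Phone): category_id=5 -> matches Toys
  - product 4 (Speaker): category_id=1 -> matches Electronics
  - product 5 (Headphones): category_id=NULL, no match -> kept with NULL
  - product 6 (Cable): category_id=1 -> matches Electronics
All 6 rows appear; 1 has NULL category.

SQL:
SELECT a.name, b.name AS category
FROM products a
LEFT JOIN categories b ON a.category_id = b.id

Result:
name       | category   
-----------+------------
Laptop     | Sports     
Chair      | Electronics
Phone      | Toys       
Speaker    | Electronics
Headphones | NULL       
Cable      | Electronics


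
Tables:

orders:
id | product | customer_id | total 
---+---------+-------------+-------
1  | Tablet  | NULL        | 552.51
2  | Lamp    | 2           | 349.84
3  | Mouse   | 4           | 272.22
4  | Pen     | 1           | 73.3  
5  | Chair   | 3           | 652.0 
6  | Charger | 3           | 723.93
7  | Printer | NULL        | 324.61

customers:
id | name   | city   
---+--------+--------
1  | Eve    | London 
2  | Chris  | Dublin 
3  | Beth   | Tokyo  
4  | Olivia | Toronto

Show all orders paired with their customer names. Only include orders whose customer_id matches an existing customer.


INNER JOIN keeps only orders rows whose customer_id matches an id in customers. Walk through each order:
  - order 1 (Tablet): customer_id=NULL, no match -> dropped
  - order 2 (Lamp): customer_id=2 -> matches Chris
  - order 3 (Mouse): customer_id=4 -> matches Olivia
  - order 4 (Pen): customer_id=1 -> matches Eve
  - order 5 (Chair): customer_id=3 -> matches Beth
  - order 6 (Charger): customer_id=3 -> matches Beth
  - order 7 (Printer): customer_id=NULL, no match -> dropped
So 2 of 7 rows are dropped.

SQL:
SELECT a.product, b.name AS customer
FROM orders a
INNER JOIN customers b ON a.customer_id = b.id

Result:
product | customer
--------+---------
Lamp    | Chris   
Mouse   | Olivia  
Pen     | Eve     
Chair   | Beth    
Charger | Beth    


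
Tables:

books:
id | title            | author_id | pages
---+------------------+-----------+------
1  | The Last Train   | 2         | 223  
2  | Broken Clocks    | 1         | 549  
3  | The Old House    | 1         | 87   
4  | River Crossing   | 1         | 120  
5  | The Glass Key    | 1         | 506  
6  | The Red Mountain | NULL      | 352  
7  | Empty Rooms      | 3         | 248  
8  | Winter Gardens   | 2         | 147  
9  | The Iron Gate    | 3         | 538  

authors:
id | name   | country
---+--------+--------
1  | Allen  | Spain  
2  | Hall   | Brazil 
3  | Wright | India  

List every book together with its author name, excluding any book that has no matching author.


INNER JOIN keeps only books rows whose author_id matches an id in authors. Walk through each book:
  - book 1 (The Last Train): author_id=2 -> matches Hall
  - book 2 (Broken Clocks): author_id=1 -> matches Allen
  - book 3 (The Old House): author_id=1 -> matches Allen
  - book 4 (River Crossing): author_id=1 -> matches Allen
  - book 5 (The Glass Key): author_id=1 -> matches Allen
  - book 6 (The Red Mountain): author_id=NULL, no match -> dropped
  - book 7 (Empty Rooms): author_id=3 -> matches Wright
  - book 8 (Winter Gardens): author_id=2 -> matches Hall
  - book 9 (The Iron Gate): author_id=3 -> matches Wright
So 1 of 9 rows is dropped.

SQL:
SELECT a.title, b.name AS author
FROM books a
INNER JOIN authors b ON a.author_id = b.id

Result:
title          | author
---------------+-------
The Last Train | Hall  
Broken Clocks  | Allen 
The Old House  | Allen 
River Crossing | Allen 
The Glass Key  | Allen 
Empty Rooms    | Wright
Winter Gardens | Hall  
The Iron Gate  | Wright


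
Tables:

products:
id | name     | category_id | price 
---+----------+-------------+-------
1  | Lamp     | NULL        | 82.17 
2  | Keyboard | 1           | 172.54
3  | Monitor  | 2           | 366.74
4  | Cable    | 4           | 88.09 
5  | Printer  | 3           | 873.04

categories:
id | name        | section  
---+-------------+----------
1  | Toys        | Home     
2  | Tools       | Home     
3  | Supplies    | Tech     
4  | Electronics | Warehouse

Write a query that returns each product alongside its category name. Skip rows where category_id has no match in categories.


INNER JOIN keeps only products rows whose category_id matches an id in categories. Walk through each product:
  - product 1 (Lamp): category_id=NULL, no match -> dropped
  - product 2 (Keyboard): category_id=1 -> matches Toys
  - product 3 (Monitor): category_id=2 -> matches Tools
  - product 4 (Cable): category_id=4 -> matches Electronics
  - product 5 (Printer): category_id=3 -> matches Supplies
So 1 of 5 rows is dropped.

SQL:
SELECT a.name, b.name AS category
FROM products a
INNER JOIN categories b ON a.category_id = b.id

Result:
name     | category   
---------+------------
Keyboard | Toys       
Monitor  | Tools      
Cable    | Electronics
Printer  | Supplies   


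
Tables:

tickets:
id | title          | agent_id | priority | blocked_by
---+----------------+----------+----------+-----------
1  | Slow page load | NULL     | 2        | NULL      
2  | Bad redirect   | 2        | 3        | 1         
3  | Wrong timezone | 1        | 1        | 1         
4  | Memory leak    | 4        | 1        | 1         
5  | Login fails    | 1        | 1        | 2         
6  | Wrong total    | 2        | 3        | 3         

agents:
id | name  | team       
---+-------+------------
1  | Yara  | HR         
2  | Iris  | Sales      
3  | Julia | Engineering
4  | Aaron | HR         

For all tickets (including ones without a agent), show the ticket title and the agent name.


LEFT JOIN keeps every row from tickets (the left table); where agent_id has no match in agents, the agent columns become NULL. Walk through each ticket:
  - ticket 1 (Slow page load): agent_id=NULL, no match -> kept with NULL
  - ticket 2 (Bad redirect): agent_id=2 -> matches Iris
  - ticket 3 (Wrong timezone): agent_id=1 -> matches Yara
  - ticket 4 (Memory leak): agent_id=4 -> matches Aaron
  - ticket 5 (Login fails): agent_id=1 -> matches Yara
  - ticket 6 (Wrong total): agent_id=2 -> matches Iris
All 6 rows appear; 1 has NULL agent.

SQL:
SELECT a.title, b.name AS agent
FROM tickets a
LEFT JOIN agents b ON a.agent_id = b.id

Result:
title          | agent
---------------+------
Slow page load | NULL 
Bad redirect   | Iris 
Wrong timezone | Yara 
Memory leak    | Aaron
Login fails    | Yara 
Wrong total    | Iris 


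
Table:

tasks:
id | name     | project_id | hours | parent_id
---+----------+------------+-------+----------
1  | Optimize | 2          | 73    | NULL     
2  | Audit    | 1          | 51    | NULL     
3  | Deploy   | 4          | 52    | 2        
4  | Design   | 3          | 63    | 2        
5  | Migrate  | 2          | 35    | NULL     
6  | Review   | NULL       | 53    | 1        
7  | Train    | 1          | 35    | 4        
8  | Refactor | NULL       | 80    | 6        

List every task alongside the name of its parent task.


This is a self-join: tasks is joined to a second copy of itself, matching each row's parent_id to another row's id. Use LEFT JOIN so rows with parent_id=NULL are kept.
  - task 1 (Optimize): parent_id=NULL -> NULL
  - task 2 (Audit): parent_id=NULL -> NULL
  - task 3 (Deploy): parent_id=2 -> Audit
  - task 4 (Design): parent_id=2 -> Audit
  - task 5 (Migrate): parent_id=NULL -> NULL
  - task 6 (Review): parent_id=1 -> Optimize
  - task 7 (Train): parent_id=4 -> Design
  - task 8 (Refactor): parent_id=6 -> Review

SQL:
SELECT a.name AS item, b.name AS parent
FROM tasks a
LEFT JOIN tasks b ON a.parent_id = b.id

Result:
item     | parent  
---------+---------
Optimize | NULL    
Audit    | NULL    
Deploy   | Audit   
Design   | Audit   
Migrate  | NULL    
Review   | Optimize
Train    | Design  
Refactor | Review  


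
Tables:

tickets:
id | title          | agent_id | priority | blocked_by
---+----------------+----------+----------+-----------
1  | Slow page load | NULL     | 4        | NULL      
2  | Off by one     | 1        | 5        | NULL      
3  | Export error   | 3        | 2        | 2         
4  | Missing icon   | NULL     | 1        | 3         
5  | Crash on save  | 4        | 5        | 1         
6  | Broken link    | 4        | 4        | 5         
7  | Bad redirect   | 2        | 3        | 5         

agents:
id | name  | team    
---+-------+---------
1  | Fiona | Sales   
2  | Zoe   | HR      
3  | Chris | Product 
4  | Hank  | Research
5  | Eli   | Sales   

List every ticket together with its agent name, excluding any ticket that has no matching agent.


INNER JOIN keeps only tickets rows whose agent_id matches an id in agents. Walk through each ticket:
  - ticket 1 (Slow page load): agent_id=NULL, no match -> dropped
  - ticket 2 (Off by one): agent_id=1 -> matches Fiona
  - ticket 3 (Export error): agent_id=3 -> matches Chris
  - ticket 4 (Missing icon): agent_id=NULL, no match -> dropped
  - ticket 5 (Crash on save): agent_id=4 -> matches Hank
  - ticket 6 (Broken link): agent_id=4 -> matches Hank
  - ticket 7 (Bad redirect): agent_id=2 -> matches Zoe
So 2 of 7 rows are dropped.

SQL:
SELECT a.title, b.name AS agent
FROM tickets a
INNER JOIN agents b ON a.agent_id = b.id

Result:
title         | agent
--------------+------
Off by one    | Fiona
Export error  | Chris
Crash on save | Hank 
Broken link   | Hank 
Bad redirect  | Zoe  


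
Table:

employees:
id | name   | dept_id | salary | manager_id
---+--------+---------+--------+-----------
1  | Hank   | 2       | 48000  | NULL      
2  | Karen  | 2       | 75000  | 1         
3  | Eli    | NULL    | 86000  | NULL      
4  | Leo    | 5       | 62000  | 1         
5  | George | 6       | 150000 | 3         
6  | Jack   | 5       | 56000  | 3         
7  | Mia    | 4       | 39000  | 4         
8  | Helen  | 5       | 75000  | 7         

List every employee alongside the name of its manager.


This is a self-join: employees is joined to a second copy of itself, matching each row's manager_id to another row's id. Use LEFT JOIN so rows with manager_id=NULL are kept.
  - employee 1 (Hank): manager_id=NULL -> NULL
  - employee 2 (Karen): manager_id=1 -> Hank
  - employee 3 (Eli): manager_id=NULL -> NULL
  - employee 4 (Leo): manager_id=1 -> Hank
  - employee 5 (George): manager_id=3 -> Eli
  - employee 6 (Jack): manager_id=3 -> Eli
  - employee 7 (Mia): manager_id=4 -> Leo
  - employee 8 (Helen): manager_id=7 -> Mia

SQL:
SELECT a.name AS item, b.name AS manager
FROM employees a
LEFT JOIN employees b ON a.manager_id = b.id

Result:
item   | manager
-------+--------
Hank   | NULL   
Karen  | Hank   
Eli    | NULL   
Leo    | Hank   
George | Eli    
Jack   | Eli    
Mia    | Leo    
Helen  | Mia    
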